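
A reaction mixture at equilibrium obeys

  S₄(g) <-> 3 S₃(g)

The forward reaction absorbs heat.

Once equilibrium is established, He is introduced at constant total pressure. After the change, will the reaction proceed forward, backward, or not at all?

right

Adding inert gas at constant total pressure expands the volume and lowers every reacting partial pressure. With Δn_gas = 3 − 1 = +2, Q moves away from K toward the side with fewer gas moles, so the system shifts toward the side with more gas moles — to the right.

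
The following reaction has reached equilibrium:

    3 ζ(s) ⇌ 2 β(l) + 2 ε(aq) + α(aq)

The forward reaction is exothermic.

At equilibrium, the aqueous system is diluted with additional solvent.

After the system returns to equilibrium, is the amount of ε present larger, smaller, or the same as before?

increases

Dilution lowers every aqueous concentration by the same factor. Δn_aq = 3 − 0 = +3, so the system shifts toward the side with more dissolved moles — to the right.
The net shift is to the right. ε is a product, so its amount increases.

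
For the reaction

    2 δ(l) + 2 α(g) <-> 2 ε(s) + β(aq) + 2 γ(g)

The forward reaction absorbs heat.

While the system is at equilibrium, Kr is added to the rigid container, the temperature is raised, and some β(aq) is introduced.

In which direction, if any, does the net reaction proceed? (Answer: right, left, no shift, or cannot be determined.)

At constant volume, adding an inert gas leaves every reacting species' partial pressure unchanged, so Q is unchanged — no shift from this change.
The forward reaction is endothermic. Raising T favours the endothermic direction — shift to the right.
Adding β (aq), a product, drives the reaction to the left.
The individual effects push in opposite directions; without quantitative information the net direction cannot be determined.

cannot be determined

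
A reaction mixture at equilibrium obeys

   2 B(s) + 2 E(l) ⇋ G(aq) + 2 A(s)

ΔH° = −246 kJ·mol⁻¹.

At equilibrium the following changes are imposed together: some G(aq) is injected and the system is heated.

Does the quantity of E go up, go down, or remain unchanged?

Adding G (aq), a product, drives the reaction to the left.
The forward reaction is exothermic. Raising T favours the endothermic direction — shift to the left.
The net shift is to the left. E is a reactant, so its amount increases.

increases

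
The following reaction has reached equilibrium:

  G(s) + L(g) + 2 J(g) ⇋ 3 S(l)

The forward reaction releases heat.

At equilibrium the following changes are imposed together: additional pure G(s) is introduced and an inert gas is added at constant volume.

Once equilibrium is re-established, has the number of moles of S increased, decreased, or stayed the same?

unchanged

G is a pure solid; its activity is 1 regardless of amount, so Q is unaffected — no shift from this change.
At constant volume, adding an inert gas leaves every reacting species' partial pressure unchanged, so Q is unchanged — no shift from this change.
No net shift occurs, so the amount of S is unchanged.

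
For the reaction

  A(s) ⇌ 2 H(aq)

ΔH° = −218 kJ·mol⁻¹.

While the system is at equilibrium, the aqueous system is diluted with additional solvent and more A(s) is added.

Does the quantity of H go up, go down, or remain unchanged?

increases

Dilution lowers every aqueous concentration by the same factor. Δn_aq = 2 − 0 = +2, so the system shifts toward the side with more dissolved moles — to the right.
A is a pure solid; its activity is 1 regardless of amount, so Q is unaffected — no shift from this change.
The net shift is to the right. H is a product, so its amount increases.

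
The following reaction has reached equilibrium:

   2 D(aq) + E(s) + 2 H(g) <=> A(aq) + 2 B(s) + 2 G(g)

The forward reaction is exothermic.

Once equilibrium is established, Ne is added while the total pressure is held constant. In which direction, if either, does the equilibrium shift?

no shift

Adding inert gas at constant total pressure expands the volume, scaling every reacting partial pressure by the same factor. Δn_gas = 2 − 2 = 0, so Q is unchanged — no shift.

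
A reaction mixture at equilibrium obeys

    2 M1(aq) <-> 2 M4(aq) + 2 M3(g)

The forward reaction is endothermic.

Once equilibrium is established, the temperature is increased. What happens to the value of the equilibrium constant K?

increases

K depends on temperature via the van 't Hoff relation. The forward reaction is endothermic, so raising T increases K.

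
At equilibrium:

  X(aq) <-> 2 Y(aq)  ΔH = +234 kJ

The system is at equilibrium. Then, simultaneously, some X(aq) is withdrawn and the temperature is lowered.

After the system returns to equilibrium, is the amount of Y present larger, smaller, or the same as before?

decreases

Removing X (aq), a reactant, drives the reaction to the left.
The forward reaction is endothermic. Lowering T favours the exothermic direction — shift to the left.
The net shift is to the left. Y is a product, so its amount decreases.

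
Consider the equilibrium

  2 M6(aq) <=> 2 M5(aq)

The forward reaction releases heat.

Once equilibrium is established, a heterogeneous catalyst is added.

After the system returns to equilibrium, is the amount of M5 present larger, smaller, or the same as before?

A catalyst speeds both forward and reverse rates equally; it changes neither Q nor K — no shift from this change.
No net shift occurs, so the amount of M5 is unchanged.

unchanged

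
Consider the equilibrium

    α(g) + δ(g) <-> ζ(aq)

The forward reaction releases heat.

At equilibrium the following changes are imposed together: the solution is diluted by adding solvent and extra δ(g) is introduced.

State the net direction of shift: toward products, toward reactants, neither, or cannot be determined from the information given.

Dilution lowers every aqueous concentration by the same factor. Δn_aq = 1 − 0 = +1, so the system shifts toward the side with more dissolved moles — to the right.
Adding δ (g), a reactant, drives the reaction to the right.
All effects act in the same direction — net shift to the right.

right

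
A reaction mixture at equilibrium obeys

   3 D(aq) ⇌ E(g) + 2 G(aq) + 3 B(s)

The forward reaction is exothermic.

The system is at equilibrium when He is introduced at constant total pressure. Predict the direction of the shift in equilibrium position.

Adding inert gas at constant total pressure expands the volume and lowers every reacting partial pressure. With Δn_gas = 1 − 0 = +1, Q moves away from K toward the side with fewer gas moles, so the system shifts toward the side with more gas moles — to the right.

right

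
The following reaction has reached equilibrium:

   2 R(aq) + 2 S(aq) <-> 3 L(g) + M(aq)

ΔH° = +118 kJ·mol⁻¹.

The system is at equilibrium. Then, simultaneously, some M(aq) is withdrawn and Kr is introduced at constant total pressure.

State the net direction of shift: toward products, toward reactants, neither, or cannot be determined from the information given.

Removing M (aq), a product, drives the reaction to the right.
Adding inert gas at constant total pressure expands the volume and lowers every reacting partial pressure. With Δn_gas = 3 − 0 = +3, Q moves away from K toward the side with fewer gas moles, so the system shifts toward the side with more gas moles — to the right.
All effects act in the same direction — net shift to the right.

right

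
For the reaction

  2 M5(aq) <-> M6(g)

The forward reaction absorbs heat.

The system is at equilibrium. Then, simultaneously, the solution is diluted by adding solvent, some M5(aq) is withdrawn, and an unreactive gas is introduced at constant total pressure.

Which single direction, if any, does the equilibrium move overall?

cannot be determined

Dilution lowers every aqueous concentration by the same factor. Δn_aq = 0 − 2 = -2, so the system shifts toward the side with more dissolved moles — to the left.
Removing M5 (aq), a reactant, drives the reaction to the left.
Adding inert gas at constant total pressure expands the volume and lowers every reacting partial pressure. With Δn_gas = 1 − 0 = +1, Q moves away from K toward the side with fewer gas moles, so the system shifts toward the side with more gas moles — to the right.
The individual effects push in opposite directions; without quantitative information the net direction cannot be determined.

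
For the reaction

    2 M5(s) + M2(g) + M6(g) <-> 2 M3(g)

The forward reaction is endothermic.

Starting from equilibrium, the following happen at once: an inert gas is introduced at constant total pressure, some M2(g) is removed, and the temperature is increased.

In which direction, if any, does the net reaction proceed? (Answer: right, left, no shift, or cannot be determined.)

Adding inert gas at constant total pressure expands the volume, scaling every reacting partial pressure by the same factor. Δn_gas = 2 − 2 = 0, so Q is unchanged — no shift.
Removing M2 (g), a reactant, drives the reaction to the left.
The forward reaction is endothermic. Raising T favours the endothermic direction — shift to the right.
The individual effects push in opposite directions; without quantitative information the net direction cannot be determined.

cannot be determined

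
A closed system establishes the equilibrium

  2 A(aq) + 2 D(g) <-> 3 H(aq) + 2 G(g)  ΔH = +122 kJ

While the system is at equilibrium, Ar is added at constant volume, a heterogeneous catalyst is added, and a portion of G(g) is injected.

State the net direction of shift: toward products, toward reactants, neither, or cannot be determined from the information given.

left

At constant volume, adding an inert gas leaves every reacting species' partial pressure unchanged, so Q is unchanged — no shift from this change.
A catalyst speeds both forward and reverse rates equally; it changes neither Q nor K — no shift from this change.
Adding G (g), a product, drives the reaction to the left.
Only the nonzero effect(s) matter; the net shift is to the left.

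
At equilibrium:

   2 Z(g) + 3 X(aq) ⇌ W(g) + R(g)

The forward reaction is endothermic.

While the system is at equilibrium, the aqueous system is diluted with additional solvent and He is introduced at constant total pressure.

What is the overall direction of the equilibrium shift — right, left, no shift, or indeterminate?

left

Dilution lowers every aqueous concentration by the same factor. Δn_aq = 0 − 3 = -3, so the system shifts toward the side with more dissolved moles — to the left.
Adding inert gas at constant total pressure expands the volume, scaling every reacting partial pressure by the same factor. Δn_gas = 2 − 2 = 0, so Q is unchanged — no shift.
Only the nonzero effect(s) matter; the net shift is to the left.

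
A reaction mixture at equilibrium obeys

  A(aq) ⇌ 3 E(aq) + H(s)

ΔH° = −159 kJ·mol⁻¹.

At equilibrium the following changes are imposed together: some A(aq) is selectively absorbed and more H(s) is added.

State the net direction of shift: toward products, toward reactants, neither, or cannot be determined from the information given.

left

Removing A (aq), a reactant, drives the reaction to the left.
H is a pure solid; its activity is 1 regardless of amount, so Q is unaffected — no shift from this change.
Only the nonzero effect(s) matter; the net shift is to the left.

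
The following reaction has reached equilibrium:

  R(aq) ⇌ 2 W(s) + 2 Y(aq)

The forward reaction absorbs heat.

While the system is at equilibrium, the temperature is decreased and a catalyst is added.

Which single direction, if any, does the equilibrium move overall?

The forward reaction is endothermic. Lowering T favours the exothermic direction — shift to the left.
A catalyst speeds both forward and reverse rates equally; it changes neither Q nor K — no shift from this change.
Only the nonzero effect(s) matter; the net shift is to the left.

left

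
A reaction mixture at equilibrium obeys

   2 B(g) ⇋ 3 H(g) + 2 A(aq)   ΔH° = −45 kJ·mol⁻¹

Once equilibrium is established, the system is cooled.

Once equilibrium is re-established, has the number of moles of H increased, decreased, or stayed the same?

increases

The forward reaction is exothermic. Lowering T favours the exothermic direction — shift to the right.
The net shift is to the right. H is a product, so its amount increases.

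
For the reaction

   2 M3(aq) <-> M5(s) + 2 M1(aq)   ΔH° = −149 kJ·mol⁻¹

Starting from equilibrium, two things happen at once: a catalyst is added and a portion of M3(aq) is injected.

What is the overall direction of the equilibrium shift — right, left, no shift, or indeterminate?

A catalyst speeds both forward and reverse rates equally; it changes neither Q nor K — no shift from this change.
Adding M3 (aq), a reactant, drives the reaction to the right.
Only the nonzero effect(s) matter; the net shift is to the right.

right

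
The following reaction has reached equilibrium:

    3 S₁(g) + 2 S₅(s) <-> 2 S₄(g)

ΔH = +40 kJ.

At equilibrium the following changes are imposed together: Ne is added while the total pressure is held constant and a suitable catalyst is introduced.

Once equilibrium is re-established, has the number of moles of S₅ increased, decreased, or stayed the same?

increases

Adding inert gas at constant total pressure expands the volume and lowers every reacting partial pressure. With Δn_gas = 2 − 3 = -1, Q moves away from K toward the side with fewer gas moles, so the system shifts toward the side with more gas moles — to the left.
A catalyst speeds both forward and reverse rates equally; it changes neither Q nor K — no shift from this change.
The net shift is to the left. S₅ is a reactant, so its amount increases.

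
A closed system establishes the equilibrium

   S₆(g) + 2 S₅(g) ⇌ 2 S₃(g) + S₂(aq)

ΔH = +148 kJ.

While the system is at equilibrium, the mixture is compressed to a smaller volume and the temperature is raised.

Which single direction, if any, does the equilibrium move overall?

Gas moles: reactants 3, products 2 (Δn_gas = -1). Compression shifts the system toward the side with fewer moles of gas — to the right.
The forward reaction is endothermic. Raising T favours the endothermic direction — shift to the right.
All effects act in the same direction — net shift to the right.

right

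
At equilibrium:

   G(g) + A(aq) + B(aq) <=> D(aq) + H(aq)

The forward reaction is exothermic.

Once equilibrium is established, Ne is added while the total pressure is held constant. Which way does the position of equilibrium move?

Adding inert gas at constant total pressure expands the volume and lowers every reacting partial pressure. With Δn_gas = 0 − 1 = -1, Q moves away from K toward the side with fewer gas moles, so the system shifts toward the side with more gas moles — to the left.

left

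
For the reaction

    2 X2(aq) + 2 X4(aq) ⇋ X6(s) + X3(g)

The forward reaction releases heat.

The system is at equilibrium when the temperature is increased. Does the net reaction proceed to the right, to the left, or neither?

left

The forward reaction is exothermic. Raising T favours the endothermic direction — shift to the left.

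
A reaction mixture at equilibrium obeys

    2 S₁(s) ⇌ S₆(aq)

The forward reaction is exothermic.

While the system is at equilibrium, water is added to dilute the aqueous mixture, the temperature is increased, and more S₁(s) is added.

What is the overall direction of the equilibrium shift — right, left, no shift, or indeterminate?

Dilution lowers every aqueous concentration by the same factor. Δn_aq = 1 − 0 = +1, so the system shifts toward the side with more dissolved moles — to the right.
The forward reaction is exothermic. Raising T favours the endothermic direction — shift to the left.
S₁ is a pure solid; its activity is 1 regardless of amount, so Q is unaffected — no shift from this change.
The individual effects push in opposite directions; without quantitative information the net direction cannot be determined.

cannot be determined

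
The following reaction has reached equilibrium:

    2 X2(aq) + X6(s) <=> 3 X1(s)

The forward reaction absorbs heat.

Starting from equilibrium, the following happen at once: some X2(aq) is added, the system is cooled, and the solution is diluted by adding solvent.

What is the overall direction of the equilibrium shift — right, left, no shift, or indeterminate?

cannot be determined

Adding X2 (aq), a reactant, drives the reaction to the right.
The forward reaction is endothermic. Lowering T favours the exothermic direction — shift to the left.
Dilution lowers every aqueous concentration by the same factor. Δn_aq = 0 − 2 = -2, so the system shifts toward the side with more dissolved moles — to the left.
The individual effects push in opposite directions; without quantitative information the net direction cannot be determined.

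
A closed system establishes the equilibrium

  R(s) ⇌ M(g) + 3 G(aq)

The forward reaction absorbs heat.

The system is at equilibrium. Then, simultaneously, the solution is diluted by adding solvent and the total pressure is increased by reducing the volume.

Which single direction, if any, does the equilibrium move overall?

cannot be determined

Dilution lowers every aqueous concentration by the same factor. Δn_aq = 3 − 0 = +3, so the system shifts toward the side with more dissolved moles — to the right.
Gas moles: reactants 0, products 1 (Δn_gas = +1). Compression shifts the system toward the side with fewer moles of gas — to the left.
The individual effects push in opposite directions; without quantitative information the net direction cannot be determined.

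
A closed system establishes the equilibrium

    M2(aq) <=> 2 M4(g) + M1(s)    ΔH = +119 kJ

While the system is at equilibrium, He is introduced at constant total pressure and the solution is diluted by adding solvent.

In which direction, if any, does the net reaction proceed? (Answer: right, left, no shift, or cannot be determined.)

Adding inert gas at constant total pressure expands the volume and lowers every reacting partial pressure. With Δn_gas = 2 − 0 = +2, Q moves away from K toward the side with fewer gas moles, so the system shifts toward the side with more gas moles — to the right.
Dilution lowers every aqueous concentration by the same factor. Δn_aq = 0 − 1 = -1, so the system shifts toward the side with more dissolved moles — to the left.
The individual effects push in opposite directions; without quantitative information the net direction cannot be determined.

cannot be determined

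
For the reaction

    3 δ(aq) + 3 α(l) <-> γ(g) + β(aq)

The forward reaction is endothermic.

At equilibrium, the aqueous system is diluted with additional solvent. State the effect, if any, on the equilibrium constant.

The equilibrium constant depends only on temperature. This perturbation may move the position of equilibrium, but since T is unchanged, K itself is unchanged.

unchanged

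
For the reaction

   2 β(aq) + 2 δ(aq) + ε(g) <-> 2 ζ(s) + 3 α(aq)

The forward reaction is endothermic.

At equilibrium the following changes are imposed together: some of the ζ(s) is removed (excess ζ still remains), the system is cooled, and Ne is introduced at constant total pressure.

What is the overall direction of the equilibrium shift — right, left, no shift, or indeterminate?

ζ is a pure solid; its activity is 1 regardless of amount, so Q is unaffected — no shift from this change.
The forward reaction is endothermic. Lowering T favours the exothermic direction — shift to the left.
Adding inert gas at constant total pressure expands the volume and lowers every reacting partial pressure. With Δn_gas = 0 − 1 = -1, Q moves away from K toward the side with fewer gas moles, so the system shifts toward the side with more gas moles — to the left.
Only the nonzero effect(s) matter; the net shift is to the left.

left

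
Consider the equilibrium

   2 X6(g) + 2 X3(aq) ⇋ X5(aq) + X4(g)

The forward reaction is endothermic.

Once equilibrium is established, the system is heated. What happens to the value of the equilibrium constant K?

increases

K depends on temperature via the van 't Hoff relation. The forward reaction is endothermic, so raising T increases K.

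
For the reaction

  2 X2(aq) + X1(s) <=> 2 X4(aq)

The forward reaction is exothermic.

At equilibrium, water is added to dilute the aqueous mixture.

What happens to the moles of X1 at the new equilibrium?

unchanged

Dilution scales every aqueous concentration by the same factor. Δn_aq = 2 − 2 = 0, so Q is unchanged — no shift.
No net shift occurs, so the amount of X1 is unchanged.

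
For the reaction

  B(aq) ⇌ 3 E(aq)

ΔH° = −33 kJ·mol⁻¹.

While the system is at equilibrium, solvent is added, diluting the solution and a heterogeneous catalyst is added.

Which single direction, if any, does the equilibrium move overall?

right

Dilution lowers every aqueous concentration by the same factor. Δn_aq = 3 − 1 = +2, so the system shifts toward the side with more dissolved moles — to the right.
A catalyst speeds both forward and reverse rates equally; it changes neither Q nor K — no shift from this change.
Only the nonzero effect(s) matter; the net shift is to the right.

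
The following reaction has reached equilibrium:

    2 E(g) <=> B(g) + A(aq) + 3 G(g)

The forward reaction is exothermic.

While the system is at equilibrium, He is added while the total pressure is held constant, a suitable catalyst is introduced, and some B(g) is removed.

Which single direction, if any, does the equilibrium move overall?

Adding inert gas at constant total pressure expands the volume and lowers every reacting partial pressure. With Δn_gas = 4 − 2 = +2, Q moves away from K toward the side with fewer gas moles, so the system shifts toward the side with more gas moles — to the right.
A catalyst speeds both forward and reverse rates equally; it changes neither Q nor K — no shift from this change.
Removing B (g), a product, drives the reaction to the right.
Only the nonzero effect(s) matter; the net shift is to the right.

right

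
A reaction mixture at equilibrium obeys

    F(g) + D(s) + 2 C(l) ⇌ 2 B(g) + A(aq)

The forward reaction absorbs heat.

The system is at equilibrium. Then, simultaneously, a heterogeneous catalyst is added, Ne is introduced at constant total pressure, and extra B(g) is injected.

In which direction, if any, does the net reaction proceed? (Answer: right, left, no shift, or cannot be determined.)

A catalyst speeds both forward and reverse rates equally; it changes neither Q nor K — no shift from this change.
Adding inert gas at constant total pressure expands the volume and lowers every reacting partial pressure. With Δn_gas = 2 − 1 = +1, Q moves away from K toward the side with fewer gas moles, so the system shifts toward the side with more gas moles — to the right.
Adding B (g), a product, drives the reaction to the left.
The individual effects push in opposite directions; without quantitative information the net direction cannot be determined.

cannot be determined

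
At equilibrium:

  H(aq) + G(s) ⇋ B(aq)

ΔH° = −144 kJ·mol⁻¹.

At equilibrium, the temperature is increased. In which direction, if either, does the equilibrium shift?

left

The forward reaction is exothermic. Raising T favours the endothermic direction — shift to the left.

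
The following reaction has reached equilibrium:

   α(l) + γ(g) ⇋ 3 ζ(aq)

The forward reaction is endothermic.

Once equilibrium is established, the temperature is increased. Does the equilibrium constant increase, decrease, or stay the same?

increases

K depends on temperature via the van 't Hoff relation. The forward reaction is endothermic, so raising T increases K.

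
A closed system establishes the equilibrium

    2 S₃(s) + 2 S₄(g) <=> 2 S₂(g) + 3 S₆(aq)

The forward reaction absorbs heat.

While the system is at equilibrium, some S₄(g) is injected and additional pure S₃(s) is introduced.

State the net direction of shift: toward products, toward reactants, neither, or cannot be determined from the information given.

Adding S₄ (g), a reactant, drives the reaction to the right.
S₃ is a pure solid; its activity is 1 regardless of amount, so Q is unaffected — no shift from this change.
Only the nonzero effect(s) matter; the net shift is to the right.

right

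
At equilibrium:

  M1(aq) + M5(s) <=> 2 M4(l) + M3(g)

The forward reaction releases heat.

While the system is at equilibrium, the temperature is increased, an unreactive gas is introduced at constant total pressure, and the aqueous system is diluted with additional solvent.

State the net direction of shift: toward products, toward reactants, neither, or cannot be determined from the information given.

The forward reaction is exothermic. Raising T favours the endothermic direction — shift to the left.
Adding inert gas at constant total pressure expands the volume and lowers every reacting partial pressure. With Δn_gas = 1 − 0 = +1, Q moves away from K toward the side with fewer gas moles, so the system shifts toward the side with more gas moles — to the right.
Dilution lowers every aqueous concentration by the same factor. Δn_aq = 0 − 1 = -1, so the system shifts toward the side with more dissolved moles — to the left.
The individual effects push in opposite directions; without quantitative information the net direction cannot be determined.

cannot be determined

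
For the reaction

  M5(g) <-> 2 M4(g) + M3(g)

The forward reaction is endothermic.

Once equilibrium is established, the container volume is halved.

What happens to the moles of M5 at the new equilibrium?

Gas moles: reactants 1, products 3 (Δn_gas = +2). Compression shifts the system toward the side with fewer moles of gas — to the left.
The net shift is to the left. M5 is a reactant, so its amount increases.

increases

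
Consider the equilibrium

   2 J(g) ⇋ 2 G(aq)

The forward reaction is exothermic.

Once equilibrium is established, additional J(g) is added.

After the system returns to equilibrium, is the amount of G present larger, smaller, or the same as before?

Adding J (g), a reactant, drives the reaction to the right.
The net shift is to the right. G is a product, so its amount increases.

increases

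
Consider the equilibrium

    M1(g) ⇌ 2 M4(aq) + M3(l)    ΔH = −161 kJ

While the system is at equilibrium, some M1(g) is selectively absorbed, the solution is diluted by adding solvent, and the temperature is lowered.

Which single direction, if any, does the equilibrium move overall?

Removing M1 (g), a reactant, drives the reaction to the left.
Dilution lowers every aqueous concentration by the same factor. Δn_aq = 2 − 0 = +2, so the system shifts toward the side with more dissolved moles — to the right.
The forward reaction is exothermic. Lowering T favours the exothermic direction — shift to the right.
The individual effects push in opposite directions; without quantitative information the net direction cannot be determined.

cannot be determined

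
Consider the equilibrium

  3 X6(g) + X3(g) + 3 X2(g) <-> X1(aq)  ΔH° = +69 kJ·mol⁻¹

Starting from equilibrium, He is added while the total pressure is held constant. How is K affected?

unchanged

The equilibrium constant depends only on temperature. This perturbation may move the position of equilibrium, but since T is unchanged, K itself is unchanged.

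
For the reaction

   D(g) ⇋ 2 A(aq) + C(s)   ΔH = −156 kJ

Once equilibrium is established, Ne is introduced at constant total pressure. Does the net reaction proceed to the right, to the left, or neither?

Adding inert gas at constant total pressure expands the volume and lowers every reacting partial pressure. With Δn_gas = 0 − 1 = -1, Q moves away from K toward the side with fewer gas moles, so the system shifts toward the side with more gas moles — to the left.

left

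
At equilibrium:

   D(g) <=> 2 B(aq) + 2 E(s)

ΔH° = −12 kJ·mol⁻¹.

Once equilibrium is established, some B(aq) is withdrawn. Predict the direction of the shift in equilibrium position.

Removing B (aq), a product, drives the reaction to the right.

right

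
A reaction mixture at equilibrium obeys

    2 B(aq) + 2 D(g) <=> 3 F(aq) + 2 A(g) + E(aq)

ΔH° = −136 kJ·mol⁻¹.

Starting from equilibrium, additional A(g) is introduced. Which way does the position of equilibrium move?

Adding A (g), a product, drives the reaction to the left.

left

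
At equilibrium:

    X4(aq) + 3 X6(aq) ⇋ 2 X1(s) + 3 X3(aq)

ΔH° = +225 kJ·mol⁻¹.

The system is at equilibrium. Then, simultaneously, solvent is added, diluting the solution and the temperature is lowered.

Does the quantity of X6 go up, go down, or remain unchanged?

Dilution lowers every aqueous concentration by the same factor. Δn_aq = 3 − 4 = -1, so the system shifts toward the side with more dissolved moles — to the left.
The forward reaction is endothermic. Lowering T favours the exothermic direction — shift to the left.
The net shift is to the left. X6 is a reactant, so its amount increases.

increases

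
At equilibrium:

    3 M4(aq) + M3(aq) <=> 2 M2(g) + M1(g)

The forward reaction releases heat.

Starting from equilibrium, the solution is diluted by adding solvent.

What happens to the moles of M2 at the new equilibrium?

Dilution lowers every aqueous concentration by the same factor. Δn_aq = 0 − 4 = -4, so the system shifts toward the side with more dissolved moles — to the left.
The net shift is to the left. M2 is a product, so its amount decreases.

decreases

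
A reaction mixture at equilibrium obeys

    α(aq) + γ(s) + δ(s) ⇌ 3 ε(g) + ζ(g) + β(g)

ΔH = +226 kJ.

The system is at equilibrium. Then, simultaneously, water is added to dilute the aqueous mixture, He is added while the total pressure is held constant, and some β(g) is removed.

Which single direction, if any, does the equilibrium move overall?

cannot be determined

Dilution lowers every aqueous concentration by the same factor. Δn_aq = 0 − 1 = -1, so the system shifts toward the side with more dissolved moles — to the left.
Adding inert gas at constant total pressure expands the volume and lowers every reacting partial pressure. With Δn_gas = 5 − 0 = +5, Q moves away from K toward the side with fewer gas moles, so the system shifts toward the side with more gas moles — to the right.
Removing β (g), a product, drives the reaction to the right.
The individual effects push in opposite directions; without quantitative information the net direction cannot be determined.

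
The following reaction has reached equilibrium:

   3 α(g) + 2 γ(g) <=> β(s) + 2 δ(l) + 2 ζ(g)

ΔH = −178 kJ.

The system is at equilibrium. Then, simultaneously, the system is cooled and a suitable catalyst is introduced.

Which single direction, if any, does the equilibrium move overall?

The forward reaction is exothermic. Lowering T favours the exothermic direction — shift to the right.
A catalyst speeds both forward and reverse rates equally; it changes neither Q nor K — no shift from this change.
Only the nonzero effect(s) matter; the net shift is to the right.

right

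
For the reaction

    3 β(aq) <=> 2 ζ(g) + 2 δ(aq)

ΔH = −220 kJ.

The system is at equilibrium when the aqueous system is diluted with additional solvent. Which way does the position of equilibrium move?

Dilution lowers every aqueous concentration by the same factor. Δn_aq = 2 − 3 = -1, so the system shifts toward the side with more dissolved moles — to the left.

left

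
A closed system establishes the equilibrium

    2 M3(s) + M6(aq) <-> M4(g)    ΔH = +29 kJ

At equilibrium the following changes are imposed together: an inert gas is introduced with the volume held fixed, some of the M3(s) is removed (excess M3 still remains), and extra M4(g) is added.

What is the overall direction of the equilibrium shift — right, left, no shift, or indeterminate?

At constant volume, adding an inert gas leaves every reacting species' partial pressure unchanged, so Q is unchanged — no shift from this change.
M3 is a pure solid; its activity is 1 regardless of amount, so Q is unaffected — no shift from this change.
Adding M4 (g), a product, drives the reaction to the left.
Only the nonzero effect(s) matter; the net shift is to the left.

left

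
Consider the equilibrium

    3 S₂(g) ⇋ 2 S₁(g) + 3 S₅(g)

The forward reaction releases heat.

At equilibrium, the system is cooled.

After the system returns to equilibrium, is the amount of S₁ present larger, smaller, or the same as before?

increases

The forward reaction is exothermic. Lowering T favours the exothermic direction — shift to the right.
The net shift is to the right. S₁ is a product, so its amount increases.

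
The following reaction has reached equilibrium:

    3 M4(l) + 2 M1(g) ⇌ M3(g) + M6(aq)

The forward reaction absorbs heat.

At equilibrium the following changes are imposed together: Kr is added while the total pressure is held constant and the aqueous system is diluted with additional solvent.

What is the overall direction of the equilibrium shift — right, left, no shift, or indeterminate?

cannot be determined

Adding inert gas at constant total pressure expands the volume and lowers every reacting partial pressure. With Δn_gas = 1 − 2 = -1, Q moves away from K toward the side with fewer gas moles, so the system shifts toward the side with more gas moles — to the left.
Dilution lowers every aqueous concentration by the same factor. Δn_aq = 1 − 0 = +1, so the system shifts toward the side with more dissolved moles — to the right.
The individual effects push in opposite directions; without quantitative information the net direction cannot be determined.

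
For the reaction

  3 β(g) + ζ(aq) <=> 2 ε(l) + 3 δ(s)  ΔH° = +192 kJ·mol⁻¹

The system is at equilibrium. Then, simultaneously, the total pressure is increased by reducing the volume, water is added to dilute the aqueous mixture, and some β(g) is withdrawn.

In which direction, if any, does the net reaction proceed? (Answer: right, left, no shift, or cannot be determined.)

Gas moles: reactants 3, products 0 (Δn_gas = -3). Compression shifts the system toward the side with fewer moles of gas — to the right.
Dilution lowers every aqueous concentration by the same factor. Δn_aq = 0 − 1 = -1, so the system shifts toward the side with more dissolved moles — to the left.
Removing β (g), a reactant, drives the reaction to the left.
The individual effects push in opposite directions; without quantitative information the net direction cannot be determined.

cannot be determined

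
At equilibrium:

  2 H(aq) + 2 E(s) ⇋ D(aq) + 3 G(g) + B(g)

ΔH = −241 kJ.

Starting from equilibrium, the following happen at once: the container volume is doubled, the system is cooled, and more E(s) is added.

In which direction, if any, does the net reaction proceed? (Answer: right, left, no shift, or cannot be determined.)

Gas moles: reactants 0, products 4 (Δn_gas = +4). Expansion shifts the system toward the side with more moles of gas — to the right.
The forward reaction is exothermic. Lowering T favours the exothermic direction — shift to the right.
E is a pure solid; its activity is 1 regardless of amount, so Q is unaffected — no shift from this change.
Only the nonzero effect(s) matter; the net shift is to the right.

right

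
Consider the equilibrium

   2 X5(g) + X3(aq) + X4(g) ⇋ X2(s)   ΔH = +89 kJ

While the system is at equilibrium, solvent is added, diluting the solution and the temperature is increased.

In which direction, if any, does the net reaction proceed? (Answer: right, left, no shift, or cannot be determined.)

Dilution lowers every aqueous concentration by the same factor. Δn_aq = 0 − 1 = -1, so the system shifts toward the side with more dissolved moles — to the left.
The forward reaction is endothermic. Raising T favours the endothermic direction — shift to the right.
The individual effects push in opposite directions; without quantitative information the net direction cannot be determined.

cannot be determined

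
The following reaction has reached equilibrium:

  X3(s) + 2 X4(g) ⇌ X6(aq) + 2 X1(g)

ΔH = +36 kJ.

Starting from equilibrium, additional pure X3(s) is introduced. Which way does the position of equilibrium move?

X3 is a pure solid; its activity is 1 regardless of amount, so Q is unaffected — no shift from this change.

no shift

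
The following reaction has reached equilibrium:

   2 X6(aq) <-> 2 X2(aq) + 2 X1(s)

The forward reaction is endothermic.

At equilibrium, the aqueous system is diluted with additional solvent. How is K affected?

unchanged

The equilibrium constant depends only on temperature. This perturbation changes neither the position of equilibrium nor K.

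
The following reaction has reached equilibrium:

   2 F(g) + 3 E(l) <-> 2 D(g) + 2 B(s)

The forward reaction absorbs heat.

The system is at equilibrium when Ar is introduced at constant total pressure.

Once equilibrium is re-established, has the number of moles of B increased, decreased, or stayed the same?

unchanged

Adding inert gas at constant total pressure expands the volume, scaling every reacting partial pressure by the same factor. Δn_gas = 2 − 2 = 0, so Q is unchanged — no shift.
No net shift occurs, so the amount of B is unchanged.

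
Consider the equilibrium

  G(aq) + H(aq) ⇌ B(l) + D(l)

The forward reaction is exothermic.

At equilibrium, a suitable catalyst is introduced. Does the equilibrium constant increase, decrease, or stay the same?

unchanged

The equilibrium constant depends only on temperature. This perturbation changes neither the position of equilibrium nor K.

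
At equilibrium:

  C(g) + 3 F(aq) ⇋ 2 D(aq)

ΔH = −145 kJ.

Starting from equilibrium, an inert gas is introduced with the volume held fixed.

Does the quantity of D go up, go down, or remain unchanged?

At constant volume, adding an inert gas leaves every reacting species' partial pressure unchanged, so Q is unchanged — no shift from this change.
No net shift occurs, so the amount of D is unchanged.

unchanged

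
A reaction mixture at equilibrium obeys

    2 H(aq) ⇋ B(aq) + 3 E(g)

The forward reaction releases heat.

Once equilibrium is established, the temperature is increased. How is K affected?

K depends on temperature via the van 't Hoff relation. The forward reaction is exothermic, so raising T decreases K.

decreases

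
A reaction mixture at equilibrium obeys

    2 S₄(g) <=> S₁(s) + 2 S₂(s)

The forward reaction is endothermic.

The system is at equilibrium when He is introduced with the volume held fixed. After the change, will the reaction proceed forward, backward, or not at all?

At constant volume, adding an inert gas leaves every reacting species' partial pressure unchanged, so Q is unchanged — no shift from this change.

no shift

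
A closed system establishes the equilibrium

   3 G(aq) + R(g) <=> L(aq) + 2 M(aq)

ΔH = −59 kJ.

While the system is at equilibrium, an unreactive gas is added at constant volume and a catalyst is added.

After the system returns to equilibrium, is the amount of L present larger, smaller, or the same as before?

At constant volume, adding an inert gas leaves every reacting species' partial pressure unchanged, so Q is unchanged — no shift from this change.
A catalyst speeds both forward and reverse rates equally; it changes neither Q nor K — no shift from this change.
No net shift occurs, so the amount of L is unchanged.

unchanged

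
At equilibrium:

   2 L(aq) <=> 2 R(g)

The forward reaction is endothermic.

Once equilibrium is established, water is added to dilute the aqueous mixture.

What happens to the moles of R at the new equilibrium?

decreases

Dilution lowers every aqueous concentration by the same factor. Δn_aq = 0 − 2 = -2, so the system shifts toward the side with more dissolved moles — to the left.
The net shift is to the left. R is a product, so its amount decreases.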